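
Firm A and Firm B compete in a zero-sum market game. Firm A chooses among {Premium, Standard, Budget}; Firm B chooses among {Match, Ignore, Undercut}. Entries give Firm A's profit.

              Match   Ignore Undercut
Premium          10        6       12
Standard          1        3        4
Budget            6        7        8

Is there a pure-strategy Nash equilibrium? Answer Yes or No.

Row minima: Premium → 6, Standard → 1, Budget → 6; maximin = 6.
Column maxima: Match → 10, Ignore → 7, Undercut → 12; minimax = 7.
6 ≠ 7, so no pure-strategy equilibrium exists.

No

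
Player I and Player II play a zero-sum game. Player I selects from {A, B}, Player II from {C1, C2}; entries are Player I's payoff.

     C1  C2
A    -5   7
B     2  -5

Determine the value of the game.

Row minima: A → -5, B → -5; maximin = -5.
Column maxima: C1 → 2, C2 → 7; minimax = 2.
-5 ≠ 2, so there is no saddle point; optimal play is mixed.
Let Player I play A with probability p. Expected payoff against C1: (-5)p + 2(1−p) = −7p + 2; against C2: 7p + (-5)(1−p) = 12p − 5.
Setting these equal: −7p + 2 = 12p − 5 ⇒ −19p = -7 ⇒ p = 7/19, and the value is (-7)·(7/19) + 2 = -11/19.
For Player II: with q = P(C1), equating A's and B's payoffs gives −12q + 7 = 7q − 5 ⇒ q = 12/19.

-11/19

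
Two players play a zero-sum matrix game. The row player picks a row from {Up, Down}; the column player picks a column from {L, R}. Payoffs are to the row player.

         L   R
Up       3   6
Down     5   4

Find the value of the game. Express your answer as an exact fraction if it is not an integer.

9/2

Row minima: Up → 3, Down → 4; maximin = 4.
Column maxima: L → 5, R → 6; minimax = 5.
4 ≠ 5, so there is no saddle point; optimal play is mixed.
Let the row player play Up with probability p. Expected payoff against L: 3p + 5(1−p) = −2p + 5; against R: 6p + 4(1−p) = 2p + 4.
Setting these equal: −2p + 5 = 2p + 4 ⇒ −4p = -1 ⇒ p = 1/4, and the value is (-2)·(1/4) + 5 = 9/2.
For the column player: with q = P(L), equating Up's and Down's payoffs gives −3q + 6 = q + 4 ⇒ q = 1/2.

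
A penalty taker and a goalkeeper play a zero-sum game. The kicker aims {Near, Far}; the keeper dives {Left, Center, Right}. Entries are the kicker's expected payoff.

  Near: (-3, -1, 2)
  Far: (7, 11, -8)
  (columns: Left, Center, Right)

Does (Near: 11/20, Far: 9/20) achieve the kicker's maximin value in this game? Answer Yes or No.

Against Left this mix gives (11/20)·(-3) + (9/20)·7 = 3/2.
Against Center this mix gives (11/20)·(-1) + (9/20)·11 = 22/5.
Against Right this mix gives (11/20)·2 + (9/20)·(-8) = -5/2.
The keeper will play Right, holding the kicker to -5/2. Shifting weight toward the row that does better against Right would raise this floor (the equalizing mix achieves -1/2 against both Right and Left), so the proposed strategy is not optimal.

No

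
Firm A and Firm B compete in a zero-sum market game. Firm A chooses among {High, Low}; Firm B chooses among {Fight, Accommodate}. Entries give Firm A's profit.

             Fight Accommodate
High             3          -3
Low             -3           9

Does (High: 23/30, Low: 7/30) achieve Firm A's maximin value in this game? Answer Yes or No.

No

Against Fight this mix gives (23/30)·3 + (7/30)·(-3) = 8/5.
Against Accommodate this mix gives (23/30)·(-3) + (7/30)·9 = -1/5.
Firm B will play Accommodate, holding Firm A to -1/5. Shifting weight toward the row that does better against Accommodate would raise this floor (the equalizing mix achieves 1 against both Accommodate and Fight), so the proposed strategy is not optimal.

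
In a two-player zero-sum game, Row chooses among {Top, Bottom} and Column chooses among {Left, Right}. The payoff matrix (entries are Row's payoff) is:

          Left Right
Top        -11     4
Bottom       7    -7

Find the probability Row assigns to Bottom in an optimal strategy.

Row minima: Top → -11, Bottom → -7; maximin = -7.
Column maxima: Left → 7, Right → 4; minimax = 4.
-7 ≠ 4, so there is no saddle point; optimal play is mixed.
Let Row play Top with probability p. Expected payoff against Left: (-11)p + 7(1−p) = −18p + 7; against Right: 4p + (-7)(1−p) = 11p − 7.
Setting these equal: −18p + 7 = 11p − 7 ⇒ −29p = -14 ⇒ p = 14/29, and the value is (-18)·(14/29) + 7 = -49/29.
For Column: with q = P(Left), equating Top's and Bottom's payoffs gives −15q + 4 = 14q − 7 ⇒ q = 11/29.

15/29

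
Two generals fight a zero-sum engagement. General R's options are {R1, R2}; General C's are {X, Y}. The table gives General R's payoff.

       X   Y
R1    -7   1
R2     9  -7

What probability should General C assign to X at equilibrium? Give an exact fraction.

Row minima: R1 → -7, R2 → -7; maximin = -7.
Column maxima: X → 9, Y → 1; minimax = 1.
-7 ≠ 1, so there is no saddle point; optimal play is mixed.
Let General R play R1 with probability p. Expected payoff against X: (-7)p + 9(1−p) = −16p + 9; against Y: 1p + (-7)(1−p) = 8p − 7.
Setting these equal: −16p + 9 = 8p − 7 ⇒ −24p = -16 ⇒ p = 2/3, and the value is (-16)·(2/3) + 9 = -5/3.
For General C: with q = P(X), equating R1's and R2's payoffs gives −8q + 1 = 16q − 7 ⇒ q = 1/3.

1/3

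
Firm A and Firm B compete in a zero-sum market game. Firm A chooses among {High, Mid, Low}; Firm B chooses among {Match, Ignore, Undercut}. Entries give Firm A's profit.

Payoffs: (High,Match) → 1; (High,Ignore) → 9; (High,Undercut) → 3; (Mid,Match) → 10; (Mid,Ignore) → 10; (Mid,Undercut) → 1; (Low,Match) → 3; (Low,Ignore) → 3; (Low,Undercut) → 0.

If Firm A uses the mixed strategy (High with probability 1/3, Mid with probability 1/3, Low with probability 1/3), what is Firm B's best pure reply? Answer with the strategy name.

If Firm B plays Match, Firm A's expected payoff is (1/3)·1 + (1/3)·10 + (1/3)·3 = 14/3.
If Firm B plays Ignore, Firm A's expected payoff is (1/3)·9 + (1/3)·10 + (1/3)·3 = 22/3.
If Firm B plays Undercut, Firm A's expected payoff is (1/3)·3 + (1/3)·1 + (1/3)·0 = 4/3.
Firm B minimizes Firm A's payoff; the smallest is 4/3, so the best response is Undercut.

Undercut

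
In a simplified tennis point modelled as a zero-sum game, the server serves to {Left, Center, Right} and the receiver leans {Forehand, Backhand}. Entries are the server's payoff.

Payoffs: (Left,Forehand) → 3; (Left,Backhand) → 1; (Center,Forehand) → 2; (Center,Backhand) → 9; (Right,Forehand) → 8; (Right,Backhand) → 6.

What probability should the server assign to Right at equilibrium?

Row minima: Left → 1, Center → 2, Right → 6; maximin = 6.
Column maxima: Forehand → 8, Backhand → 9; minimax = 8.
6 ≠ 8, so there is no saddle point; optimal play is mixed.
Left is strictly dominated by Right, so the server never plays it.
On the remaining 2×2 (Center, Right vs Forehand, Backhand):
Let the server play Center with probability p. Expected payoff against Forehand: 2p + 8(1−p) = −6p + 8; against Backhand: 9p + 6(1−p) = 3p + 6.
Setting these equal: −6p + 8 = 3p + 6 ⇒ −9p = -2 ⇒ p = 2/9, and the value is (-6)·(2/9) + 8 = 20/3.
For the receiver: with q = P(Forehand), equating Center's and Right's payoffs gives −7q + 9 = 2q + 6 ⇒ q = 1/3.

7/9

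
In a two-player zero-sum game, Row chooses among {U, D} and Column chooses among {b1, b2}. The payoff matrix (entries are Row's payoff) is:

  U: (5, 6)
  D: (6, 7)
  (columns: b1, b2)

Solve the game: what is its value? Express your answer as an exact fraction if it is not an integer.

6

Row minima: U → 5, D → 6; maximin = 6.
Column maxima: b1 → 6, b2 → 7; minimax = 6.
Since maximin = minimax = 6, there is a saddle point and the value is 6.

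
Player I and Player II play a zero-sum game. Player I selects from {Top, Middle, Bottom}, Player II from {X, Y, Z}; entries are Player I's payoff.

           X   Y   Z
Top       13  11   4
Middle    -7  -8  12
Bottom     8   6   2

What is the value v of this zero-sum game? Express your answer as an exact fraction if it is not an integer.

Row minima: Top → 4, Middle → -8, Bottom → 2; maximin = 4.
Column maxima: X → 13, Y → 11, Z → 12; minimax = 11.
4 ≠ 11, so there is no saddle point; optimal play is mixed.
Bottom is strictly dominated by Top, so Player I never plays it.
X is strictly dominated by Y (it gives Player I strictly more in every row), so Player II never plays it.
On the remaining 2×2 (Top, Middle vs Y, Z):
Let Player I play Top with probability p. Expected payoff against Y: 11p + (-8)(1−p) = 19p − 8; against Z: 4p + 12(1−p) = −8p + 12.
Setting these equal: 19p − 8 = −8p + 12 ⇒ 27p = 20 ⇒ p = 20/27, and the value is (19)·(20/27) − 8 = 164/27.
For Player II: with q = P(Y), equating Top's and Middle's payoffs gives 7q + 4 = −20q + 12 ⇒ q = 8/27.

164/27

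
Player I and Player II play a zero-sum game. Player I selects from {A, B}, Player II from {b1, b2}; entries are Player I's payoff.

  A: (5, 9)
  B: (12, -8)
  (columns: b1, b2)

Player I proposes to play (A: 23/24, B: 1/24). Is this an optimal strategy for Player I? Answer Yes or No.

Against b1 this mix gives (23/24)·5 + (1/24)·12 = 127/24.
Against b2 this mix gives (23/24)·9 + (1/24)·(-8) = 199/24.
Player II will play b1, holding Player I to 127/24. Shifting weight toward the row that does better against b1 would raise this floor (the equalizing mix achieves 37/6 against both b1 and b2), so the proposed strategy is not optimal.

No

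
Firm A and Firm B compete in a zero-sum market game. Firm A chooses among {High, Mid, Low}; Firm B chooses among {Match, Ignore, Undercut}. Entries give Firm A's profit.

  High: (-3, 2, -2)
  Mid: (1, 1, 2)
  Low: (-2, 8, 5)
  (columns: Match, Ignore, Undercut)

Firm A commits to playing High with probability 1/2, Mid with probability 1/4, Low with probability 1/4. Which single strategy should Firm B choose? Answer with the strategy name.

If Firm B plays Match, Firm A's expected payoff is (1/2)·(-3) + (1/4)·1 + (1/4)·(-2) = -7/4.
If Firm B plays Ignore, Firm A's expected payoff is (1/2)·2 + (1/4)·1 + (1/4)·8 = 13/4.
If Firm B plays Undercut, Firm A's expected payoff is (1/2)·(-2) + (1/4)·2 + (1/4)·5 = 3/4.
Firm B minimizes Firm A's payoff; the smallest is -7/4, so the best response is Match.

Match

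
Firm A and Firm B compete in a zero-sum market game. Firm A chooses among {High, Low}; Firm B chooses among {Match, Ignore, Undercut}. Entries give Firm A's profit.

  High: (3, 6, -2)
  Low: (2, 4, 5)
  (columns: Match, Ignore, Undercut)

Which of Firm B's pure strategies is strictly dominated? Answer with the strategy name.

Ignore

Match holds Firm A's payoff strictly below Ignore in every row: 3 < 6, 2 < 4.
So Ignore is strictly dominated for Firm B.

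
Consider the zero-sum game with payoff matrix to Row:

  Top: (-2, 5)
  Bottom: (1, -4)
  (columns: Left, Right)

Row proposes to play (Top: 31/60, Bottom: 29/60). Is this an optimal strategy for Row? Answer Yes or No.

Against Left this mix gives (31/60)·(-2) + (29/60)·1 = -11/20.
Against Right this mix gives (31/60)·5 + (29/60)·(-4) = 13/20.
Column will play Left, holding Row to -11/20. Shifting weight toward the row that does better against Left would raise this floor (the equalizing mix achieves -1/4 against both Left and Right), so the proposed strategy is not optimal.

No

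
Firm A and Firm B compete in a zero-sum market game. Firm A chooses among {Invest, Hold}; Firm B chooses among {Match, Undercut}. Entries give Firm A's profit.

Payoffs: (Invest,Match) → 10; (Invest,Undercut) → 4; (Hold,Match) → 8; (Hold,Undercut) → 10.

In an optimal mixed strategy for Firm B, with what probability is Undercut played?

1/4

Row minima: Invest → 4, Hold → 8; maximin = 8.
Column maxima: Match → 10, Undercut → 10; minimax = 10.
8 ≠ 10, so there is no saddle point; optimal play is mixed.
Let Firm A play Invest with probability p. Expected payoff against Match: 10p + 8(1−p) = 2p + 8; against Undercut: 4p + 10(1−p) = −6p + 10.
Setting these equal: 2p + 8 = −6p + 10 ⇒ 8p = 2 ⇒ p = 1/4, and the value is (2)·(1/4) + 8 = 17/2.
For Firm B: with q = P(Match), equating Invest's and Hold's payoffs gives 6q + 4 = −2q + 10 ⇒ q = 3/4.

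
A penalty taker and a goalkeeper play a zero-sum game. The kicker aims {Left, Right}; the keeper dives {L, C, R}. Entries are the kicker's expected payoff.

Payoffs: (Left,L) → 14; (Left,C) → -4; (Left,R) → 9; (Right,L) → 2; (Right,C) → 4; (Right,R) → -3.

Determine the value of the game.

Row minima: Left → -4, Right → -3; maximin = -3.
Column maxima: L → 14, C → 4, R → 9; minimax = 4.
-3 ≠ 4, so there is no saddle point; optimal play is mixed.
L is strictly dominated by R (it gives the kicker strictly more in every row), so the keeper never plays it.
On the remaining 2×2 (Left, Right vs C, R):
Let the kicker play Left with probability p. Expected payoff against C: (-4)p + 4(1−p) = −8p + 4; against R: 9p + (-3)(1−p) = 12p − 3.
Setting these equal: −8p + 4 = 12p − 3 ⇒ −20p = -7 ⇒ p = 7/20, and the value is (-8)·(7/20) + 4 = 6/5.
For the keeper: with q = P(C), equating Left's and Right's payoffs gives −13q + 9 = 7q − 3 ⇒ q = 3/5.

6/5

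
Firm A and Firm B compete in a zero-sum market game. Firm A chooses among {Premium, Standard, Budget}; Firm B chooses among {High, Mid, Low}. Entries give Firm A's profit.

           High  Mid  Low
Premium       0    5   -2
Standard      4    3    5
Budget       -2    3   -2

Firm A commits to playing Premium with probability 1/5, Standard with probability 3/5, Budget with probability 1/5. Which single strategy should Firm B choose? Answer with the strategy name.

If Firm B plays High, Firm A's expected payoff is (1/5)·0 + (3/5)·4 + (1/5)·(-2) = 2.
If Firm B plays Mid, Firm A's expected payoff is (1/5)·5 + (3/5)·3 + (1/5)·3 = 17/5.
If Firm B plays Low, Firm A's expected payoff is (1/5)·(-2) + (3/5)·5 + (1/5)·(-2) = 11/5.
Firm B minimizes Firm A's payoff; the smallest is 2, so the best response is High.

High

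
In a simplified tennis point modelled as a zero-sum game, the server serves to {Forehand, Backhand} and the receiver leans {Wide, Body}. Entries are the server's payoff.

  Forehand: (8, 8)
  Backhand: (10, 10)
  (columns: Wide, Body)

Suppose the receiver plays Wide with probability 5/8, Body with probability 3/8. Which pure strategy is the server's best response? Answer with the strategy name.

Expected payoff of Forehand: (5/8)·8 + (3/8)·8 = 8.
Expected payoff of Backhand: (5/8)·10 + (3/8)·10 = 10.
The largest is 10, so the server's best response is Backhand.

Backhand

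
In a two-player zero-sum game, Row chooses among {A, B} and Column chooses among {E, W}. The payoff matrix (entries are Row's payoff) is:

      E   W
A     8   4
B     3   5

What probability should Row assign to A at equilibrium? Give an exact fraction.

Row minima: A → 4, B → 3; maximin = 4.
Column maxima: E → 8, W → 5; minimax = 5.
4 ≠ 5, so there is no saddle point; optimal play is mixed.
Let Row play A with probability p. Expected payoff against E: 8p + 3(1−p) = 5p + 3; against W: 4p + 5(1−p) = −p + 5.
Setting these equal: 5p + 3 = −p + 5 ⇒ 6p = 2 ⇒ p = 1/3, and the value is (5)·(1/3) + 3 = 14/3.
For Column: with q = P(E), equating A's and B's payoffs gives 4q + 4 = −2q + 5 ⇒ q = 1/6.

1/3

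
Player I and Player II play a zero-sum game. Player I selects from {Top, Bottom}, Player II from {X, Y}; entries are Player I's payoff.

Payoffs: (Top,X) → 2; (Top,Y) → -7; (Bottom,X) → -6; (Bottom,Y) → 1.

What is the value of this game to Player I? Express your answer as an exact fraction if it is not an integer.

Row minima: Top → -7, Bottom → -6; maximin = -6.
Column maxima: X → 2, Y → 1; minimax = 1.
-6 ≠ 1, so there is no saddle point; optimal play is mixed.
Let Player I play Top with probability p. Expected payoff against X: 2p + (-6)(1−p) = 8p − 6; against Y: (-7)p + 1(1−p) = −8p + 1.
Setting these equal: 8p − 6 = −8p + 1 ⇒ 16p = 7 ⇒ p = 7/16, and the value is (8)·(7/16) − 6 = -5/2.
For Player II: with q = P(X), equating Top's and Bottom's payoffs gives 9q − 7 = −7q + 1 ⇒ q = 1/2.

-5/2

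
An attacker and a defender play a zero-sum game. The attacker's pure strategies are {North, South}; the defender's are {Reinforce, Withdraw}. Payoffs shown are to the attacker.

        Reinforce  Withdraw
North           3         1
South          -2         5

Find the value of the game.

17/9

Row minima: North → 1, South → -2; maximin = 1.
Column maxima: Reinforce → 3, Withdraw → 5; minimax = 3.
1 ≠ 3, so there is no saddle point; optimal play is mixed.
Let the attacker play North with probability p. Expected payoff against Reinforce: 3p + (-2)(1−p) = 5p − 2; against Withdraw: 1p + 5(1−p) = −4p + 5.
Setting these equal: 5p − 2 = −4p + 5 ⇒ 9p = 7 ⇒ p = 7/9, and the value is (5)·(7/9) − 2 = 17/9.
For the defender: with q = P(Reinforce), equating North's and South's payoffs gives 2q + 1 = −7q + 5 ⇒ q = 4/9.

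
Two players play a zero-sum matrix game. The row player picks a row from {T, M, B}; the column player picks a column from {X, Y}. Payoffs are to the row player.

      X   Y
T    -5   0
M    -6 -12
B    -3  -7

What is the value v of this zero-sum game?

-35/9

Row minima: T → -5, M → -12, B → -7; maximin = -5.
Column maxima: X → -3, Y → 0; minimax = -3.
-5 ≠ -3, so there is no saddle point; optimal play is mixed.
M is strictly dominated by T, so the row player never plays it.
On the remaining 2×2 (T, B vs X, Y):
Let the row player play T with probability p. Expected payoff against X: (-5)p + (-3)(1−p) = −2p − 3; against Y: 0p + (-7)(1−p) = 7p − 7.
Setting these equal: −2p − 3 = 7p − 7 ⇒ −9p = -4 ⇒ p = 4/9, and the value is (-2)·(4/9) − 3 = -35/9.
For the column player: with q = P(X), equating T's and B's payoffs gives −5q = 4q − 7 ⇒ q = 7/9.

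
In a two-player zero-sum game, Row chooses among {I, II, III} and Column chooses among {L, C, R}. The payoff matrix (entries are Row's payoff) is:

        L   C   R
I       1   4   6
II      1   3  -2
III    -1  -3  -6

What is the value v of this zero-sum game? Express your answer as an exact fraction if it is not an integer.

Row minima: I → 1, II → -2, III → -6; maximin = 1.
Column maxima: L → 1, C → 4, R → 6; minimax = 1.
Since maximin = minimax = 1, there is a saddle point and the value is 1.

1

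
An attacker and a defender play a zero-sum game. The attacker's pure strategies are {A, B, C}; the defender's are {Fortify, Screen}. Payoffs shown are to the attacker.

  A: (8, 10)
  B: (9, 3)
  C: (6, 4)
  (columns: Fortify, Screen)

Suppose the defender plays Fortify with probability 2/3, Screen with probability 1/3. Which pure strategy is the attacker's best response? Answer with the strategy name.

Expected payoff of A: (2/3)·8 + (1/3)·10 = 26/3.
Expected payoff of B: (2/3)·9 + (1/3)·3 = 7.
Expected payoff of C: (2/3)·6 + (1/3)·4 = 16/3.
The largest is 26/3, so the attacker's best response is A.

A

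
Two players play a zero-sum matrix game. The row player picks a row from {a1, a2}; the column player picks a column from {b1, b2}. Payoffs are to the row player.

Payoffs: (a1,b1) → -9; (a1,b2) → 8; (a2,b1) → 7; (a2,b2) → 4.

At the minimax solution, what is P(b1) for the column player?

1/5

Row minima: a1 → -9, a2 → 4; maximin = 4.
Column maxima: b1 → 7, b2 → 8; minimax = 7.
4 ≠ 7, so there is no saddle point; optimal play is mixed.
Let the row player play a1 with probability p. Expected payoff against b1: (-9)p + 7(1−p) = −16p + 7; against b2: 8p + 4(1−p) = 4p + 4.
Setting these equal: −16p + 7 = 4p + 4 ⇒ −20p = -3 ⇒ p = 3/20, and the value is (-16)·(3/20) + 7 = 23/5.
For the column player: with q = P(b1), equating a1's and a2's payoffs gives −17q + 8 = 3q + 4 ⇒ q = 1/5.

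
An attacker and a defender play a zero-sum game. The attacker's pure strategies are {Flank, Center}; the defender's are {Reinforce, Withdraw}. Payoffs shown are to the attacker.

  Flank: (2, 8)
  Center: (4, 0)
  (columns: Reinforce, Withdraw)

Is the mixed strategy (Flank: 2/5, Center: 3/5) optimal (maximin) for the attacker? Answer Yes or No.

Yes

Against Reinforce this mix gives (2/5)·2 + (3/5)·4 = 16/5.
Against Withdraw this mix gives (2/5)·8 + (3/5)·0 = 16/5.
All of the defender's active replies (Reinforce, Withdraw) yield 16/5, and no column does worse for the attacker. The mix makes the defender indifferent and guarantees 16/5, so it is optimal.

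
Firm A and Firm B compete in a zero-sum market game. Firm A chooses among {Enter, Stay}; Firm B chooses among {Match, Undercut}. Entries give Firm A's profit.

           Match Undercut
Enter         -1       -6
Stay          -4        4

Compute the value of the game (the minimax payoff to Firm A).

Row minima: Enter → -6, Stay → -4; maximin = -4.
Column maxima: Match → -1, Undercut → 4; minimax = -1.
-4 ≠ -1, so there is no saddle point; optimal play is mixed.
Let Firm A play Enter with probability p. Expected payoff against Match: (-1)p + (-4)(1−p) = 3p − 4; against Undercut: (-6)p + 4(1−p) = −10p + 4.
Setting these equal: 3p − 4 = −10p + 4 ⇒ 13p = 8 ⇒ p = 8/13, and the value is (3)·(8/13) − 4 = -28/13.
For Firm B: with q = P(Match), equating Enter's and Stay's payoffs gives 5q − 6 = −8q + 4 ⇒ q = 10/13.

-28/13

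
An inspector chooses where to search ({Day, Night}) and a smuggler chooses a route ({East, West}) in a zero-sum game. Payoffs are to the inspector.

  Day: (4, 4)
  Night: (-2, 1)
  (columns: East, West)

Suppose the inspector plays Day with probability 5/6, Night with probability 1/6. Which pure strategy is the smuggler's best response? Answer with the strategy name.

East

If the smuggler plays East, the inspector's expected payoff is (5/6)·4 + (1/6)·(-2) = 3.
If the smuggler plays West, the inspector's expected payoff is (5/6)·4 + (1/6)·1 = 7/2.
The smuggler minimizes the inspector's payoff; the smallest is 3, so the best response is East.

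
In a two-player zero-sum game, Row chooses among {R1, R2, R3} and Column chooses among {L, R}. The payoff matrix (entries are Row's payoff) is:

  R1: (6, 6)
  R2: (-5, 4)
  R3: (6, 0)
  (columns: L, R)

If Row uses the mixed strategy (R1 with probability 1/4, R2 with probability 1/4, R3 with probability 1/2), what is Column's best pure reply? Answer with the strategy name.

R

If Column plays L, Row's expected payoff is (1/4)·6 + (1/4)·(-5) + (1/2)·6 = 13/4.
If Column plays R, Row's expected payoff is (1/4)·6 + (1/4)·4 + (1/2)·0 = 5/2.
Column minimizes Row's payoff; the smallest is 5/2, so the best response is R.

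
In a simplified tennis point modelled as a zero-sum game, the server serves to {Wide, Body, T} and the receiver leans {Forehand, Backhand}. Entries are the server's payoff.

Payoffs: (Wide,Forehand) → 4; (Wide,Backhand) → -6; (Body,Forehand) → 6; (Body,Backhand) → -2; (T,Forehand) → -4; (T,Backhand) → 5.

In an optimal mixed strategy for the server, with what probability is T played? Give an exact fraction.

Row minima: Wide → -6, Body → -2, T → -4; maximin = -2.
Column maxima: Forehand → 6, Backhand → 5; minimax = 5.
-2 ≠ 5, so there is no saddle point; optimal play is mixed.
Wide is strictly dominated by Body, so the server never plays it.
On the remaining 2×2 (Body, T vs Forehand, Backhand):
Let the server play Body with probability p. Expected payoff against Forehand: 6p + (-4)(1−p) = 10p − 4; against Backhand: (-2)p + 5(1−p) = −7p + 5.
Setting these equal: 10p − 4 = −7p + 5 ⇒ 17p = 9 ⇒ p = 9/17, and the value is (10)·(9/17) − 4 = 22/17.
For the receiver: with q = P(Forehand), equating Body's and T's payoffs gives 8q − 2 = −9q + 5 ⇒ q = 7/17.

8/17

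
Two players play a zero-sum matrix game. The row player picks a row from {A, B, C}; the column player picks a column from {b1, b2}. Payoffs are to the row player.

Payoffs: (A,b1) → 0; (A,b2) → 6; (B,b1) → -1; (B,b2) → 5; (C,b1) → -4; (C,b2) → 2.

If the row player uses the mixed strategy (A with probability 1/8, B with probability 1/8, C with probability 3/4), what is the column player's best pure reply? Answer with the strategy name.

If the column player plays b1, the row player's expected payoff is (1/8)·0 + (1/8)·(-1) + (3/4)·(-4) = -25/8.
If the column player plays b2, the row player's expected payoff is (1/8)·6 + (1/8)·5 + (3/4)·2 = 23/8.
The column player minimizes the row player's payoff; the smallest is -25/8, so the best response is b1.

b1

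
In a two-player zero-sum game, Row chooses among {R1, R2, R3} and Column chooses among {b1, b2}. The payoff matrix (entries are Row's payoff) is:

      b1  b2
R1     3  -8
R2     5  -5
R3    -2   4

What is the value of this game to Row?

Row minima: R1 → -8, R2 → -5, R3 → -2; maximin = -2.
Column maxima: b1 → 5, b2 → 4; minimax = 4.
-2 ≠ 4, so there is no saddle point; optimal play is mixed.
R1 is strictly dominated by R2, so Row never plays it.
On the remaining 2×2 (R2, R3 vs b1, b2):
Let Row play R2 with probability p. Expected payoff against b1: 5p + (-2)(1−p) = 7p − 2; against b2: (-5)p + 4(1−p) = −9p + 4.
Setting these equal: 7p − 2 = −9p + 4 ⇒ 16p = 6 ⇒ p = 3/8, and the value is (7)·(3/8) − 2 = 5/8.
For Column: with q = P(b1), equating R2's and R3's payoffs gives 10q − 5 = −6q + 4 ⇒ q = 9/16.

5/8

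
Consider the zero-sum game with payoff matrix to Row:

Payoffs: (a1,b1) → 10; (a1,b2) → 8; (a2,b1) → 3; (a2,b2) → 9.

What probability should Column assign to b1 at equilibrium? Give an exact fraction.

1/8

Row minima: a1 → 8, a2 → 3; maximin = 8.
Column maxima: b1 → 10, b2 → 9; minimax = 9.
8 ≠ 9, so there is no saddle point; optimal play is mixed.
Let Row play a1 with probability p. Expected payoff against b1: 10p + 3(1−p) = 7p + 3; against b2: 8p + 9(1−p) = −p + 9.
Setting these equal: 7p + 3 = −p + 9 ⇒ 8p = 6 ⇒ p = 3/4, and the value is (7)·(3/4) + 3 = 33/4.
For Column: with q = P(b1), equating a1's and a2's payoffs gives 2q + 8 = −6q + 9 ⇒ q = 1/8.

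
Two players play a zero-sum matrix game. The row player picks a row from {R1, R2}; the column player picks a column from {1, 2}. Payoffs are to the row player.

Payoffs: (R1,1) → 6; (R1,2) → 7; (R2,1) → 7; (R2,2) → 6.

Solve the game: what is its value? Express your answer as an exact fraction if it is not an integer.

13/2

Row minima: R1 → 6, R2 → 6; maximin = 6.
Column maxima: 1 → 7, 2 → 7; minimax = 7.
6 ≠ 7, so there is no saddle point; optimal play is mixed.
Let the row player play R1 with probability p. Expected payoff against 1: 6p + 7(1−p) = −p + 7; against 2: 7p + 6(1−p) = p + 6.
Setting these equal: −p + 7 = p + 6 ⇒ −2p = -1 ⇒ p = 1/2, and the value is (-1)·(1/2) + 7 = 13/2.
For the column player: with q = P(1), equating R1's and R2's payoffs gives −q + 7 = q + 6 ⇒ q = 1/2.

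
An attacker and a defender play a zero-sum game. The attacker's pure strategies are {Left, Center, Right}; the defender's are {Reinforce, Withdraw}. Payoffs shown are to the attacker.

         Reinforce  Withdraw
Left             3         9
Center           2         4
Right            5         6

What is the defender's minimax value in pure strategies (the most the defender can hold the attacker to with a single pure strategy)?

5

Column maxima: Reinforce → 5, Withdraw → 9.
The smallest of these is 5.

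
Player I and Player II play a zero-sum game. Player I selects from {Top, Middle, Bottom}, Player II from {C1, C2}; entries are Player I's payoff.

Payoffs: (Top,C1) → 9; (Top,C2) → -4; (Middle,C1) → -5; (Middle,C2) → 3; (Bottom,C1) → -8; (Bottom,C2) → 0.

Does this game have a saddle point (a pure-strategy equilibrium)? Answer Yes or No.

No

Row minima: Top → -4, Middle → -5, Bottom → -8; maximin = -4.
Column maxima: C1 → 9, C2 → 3; minimax = 3.
-4 ≠ 3, so no pure-strategy equilibrium exists.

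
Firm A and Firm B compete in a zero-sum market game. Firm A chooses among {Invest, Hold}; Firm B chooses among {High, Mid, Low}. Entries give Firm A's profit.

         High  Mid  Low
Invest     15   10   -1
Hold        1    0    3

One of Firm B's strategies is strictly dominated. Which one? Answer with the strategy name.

High

Mid holds Firm A's payoff strictly below High in every row: 10 < 15, 0 < 1.
So High is strictly dominated for Firm B.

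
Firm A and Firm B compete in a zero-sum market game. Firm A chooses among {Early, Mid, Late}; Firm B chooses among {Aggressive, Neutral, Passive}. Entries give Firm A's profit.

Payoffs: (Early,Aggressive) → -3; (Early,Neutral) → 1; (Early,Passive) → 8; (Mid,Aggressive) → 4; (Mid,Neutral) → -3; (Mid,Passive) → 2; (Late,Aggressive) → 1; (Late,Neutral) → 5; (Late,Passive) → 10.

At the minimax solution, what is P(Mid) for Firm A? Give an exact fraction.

4/11

Row minima: Early → -3, Mid → -3, Late → 1; maximin = 1.
Column maxima: Aggressive → 4, Neutral → 5, Passive → 10; minimax = 4.
1 ≠ 4, so there is no saddle point; optimal play is mixed.
Early is strictly dominated by Late, so Firm A never plays it.
Passive is strictly dominated by Neutral (it gives Firm A strictly more in every row), so Firm B never plays it.
On the remaining 2×2 (Mid, Late vs Aggressive, Neutral):
Let Firm A play Mid with probability p. Expected payoff against Aggressive: 4p + 1(1−p) = 3p + 1; against Neutral: (-3)p + 5(1−p) = −8p + 5.
Setting these equal: 3p + 1 = −8p + 5 ⇒ 11p = 4 ⇒ p = 4/11, and the value is (3)·(4/11) + 1 = 23/11.
For Firm B: with q = P(Aggressive), equating Mid's and Late's payoffs gives 7q − 3 = −4q + 5 ⇒ q = 8/11.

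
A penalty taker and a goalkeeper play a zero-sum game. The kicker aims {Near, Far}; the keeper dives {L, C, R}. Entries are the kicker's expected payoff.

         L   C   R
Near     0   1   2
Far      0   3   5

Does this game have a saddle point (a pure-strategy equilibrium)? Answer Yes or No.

Row minima: Near → 0, Far → 0; maximin = 0.
Column maxima: L → 0, C → 3, R → 5; minimax = 0.
maximin = minimax = 0, so a saddle point exists.

Yes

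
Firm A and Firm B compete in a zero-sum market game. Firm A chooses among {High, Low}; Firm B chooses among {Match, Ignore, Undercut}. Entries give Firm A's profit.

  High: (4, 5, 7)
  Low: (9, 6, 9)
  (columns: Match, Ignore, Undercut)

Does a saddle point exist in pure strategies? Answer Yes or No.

Row minima: High → 4, Low → 6; maximin = 6.
Column maxima: Match → 9, Ignore → 6, Undercut → 9; minimax = 6.
maximin = minimax = 6, so a saddle point exists.

Yes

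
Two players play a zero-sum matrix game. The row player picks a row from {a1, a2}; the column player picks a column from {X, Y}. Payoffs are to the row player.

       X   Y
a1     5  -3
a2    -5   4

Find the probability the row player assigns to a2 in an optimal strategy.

8/17

Row minima: a1 → -3, a2 → -5; maximin = -3.
Column maxima: X → 5, Y → 4; minimax = 4.
-3 ≠ 4, so there is no saddle point; optimal play is mixed.
Let the row player play a1 with probability p. Expected payoff against X: 5p + (-5)(1−p) = 10p − 5; against Y: (-3)p + 4(1−p) = −7p + 4.
Setting these equal: 10p − 5 = −7p + 4 ⇒ 17p = 9 ⇒ p = 9/17, and the value is (10)·(9/17) − 5 = 5/17.
For the column player: with q = P(X), equating a1's and a2's payoffs gives 8q − 3 = −9q + 4 ⇒ q = 7/17.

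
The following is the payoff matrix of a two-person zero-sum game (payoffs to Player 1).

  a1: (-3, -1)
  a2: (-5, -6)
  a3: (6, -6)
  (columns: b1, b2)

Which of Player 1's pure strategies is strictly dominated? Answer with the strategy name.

a1 gives a strictly higher payoff than a2 against every column: -3 > -5, -1 > -6.
So a2 is strictly dominated and Player 1 never plays it.

a2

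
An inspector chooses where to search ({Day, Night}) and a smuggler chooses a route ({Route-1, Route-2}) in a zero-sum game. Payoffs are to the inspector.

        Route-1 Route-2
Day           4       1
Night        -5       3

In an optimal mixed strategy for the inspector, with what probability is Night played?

Row minima: Day → 1, Night → -5; maximin = 1.
Column maxima: Route-1 → 4, Route-2 → 3; minimax = 3.
1 ≠ 3, so there is no saddle point; optimal play is mixed.
Let the inspector play Day with probability p. Expected payoff against Route-1: 4p + (-5)(1−p) = 9p − 5; against Route-2: 1p + 3(1−p) = −2p + 3.
Setting these equal: 9p − 5 = −2p + 3 ⇒ 11p = 8 ⇒ p = 8/11, and the value is (9)·(8/11) − 5 = 17/11.
For the smuggler: with q = P(Route-1), equating Day's and Night's payoffs gives 3q + 1 = −8q + 3 ⇒ q = 2/11.

3/11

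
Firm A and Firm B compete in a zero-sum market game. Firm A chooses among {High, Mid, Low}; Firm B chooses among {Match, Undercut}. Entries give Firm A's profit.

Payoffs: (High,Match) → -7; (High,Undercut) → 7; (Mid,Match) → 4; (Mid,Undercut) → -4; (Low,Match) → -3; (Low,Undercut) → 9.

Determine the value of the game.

Row minima: High → -7, Mid → -4, Low → -3; maximin = -3.
Column maxima: Match → 4, Undercut → 9; minimax = 4.
-3 ≠ 4, so there is no saddle point; optimal play is mixed.
High is strictly dominated by Low, so Firm A never plays it.
On the remaining 2×2 (Mid, Low vs Match, Undercut):
Let Firm A play Mid with probability p. Expected payoff against Match: 4p + (-3)(1−p) = 7p − 3; against Undercut: (-4)p + 9(1−p) = −13p + 9.
Setting these equal: 7p − 3 = −13p + 9 ⇒ 20p = 12 ⇒ p = 3/5, and the value is (7)·(3/5) − 3 = 6/5.
For Firm B: with q = P(Match), equating Mid's and Low's payoffs gives 8q − 4 = −12q + 9 ⇒ q = 13/20.

6/5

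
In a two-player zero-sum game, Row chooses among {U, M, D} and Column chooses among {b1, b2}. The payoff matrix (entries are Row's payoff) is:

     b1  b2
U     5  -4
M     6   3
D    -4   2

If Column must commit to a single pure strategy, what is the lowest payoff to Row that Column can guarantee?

3

Column maxima: b1 → 6, b2 → 3.
The smallest of these is 3.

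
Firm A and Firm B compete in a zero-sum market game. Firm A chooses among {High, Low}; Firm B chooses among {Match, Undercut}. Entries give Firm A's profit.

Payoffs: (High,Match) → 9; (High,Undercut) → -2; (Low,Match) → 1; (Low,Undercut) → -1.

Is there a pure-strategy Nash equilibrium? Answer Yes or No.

Yes

Row minima: High → -2, Low → -1; maximin = -1.
Column maxima: Match → 9, Undercut → -1; minimax = -1.
maximin = minimax = -1, so a saddle point exists.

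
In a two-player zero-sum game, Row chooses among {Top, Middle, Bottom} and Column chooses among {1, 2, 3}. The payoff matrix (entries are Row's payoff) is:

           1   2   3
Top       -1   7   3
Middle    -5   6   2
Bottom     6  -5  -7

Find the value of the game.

Row minima: Top → -1, Middle → -5, Bottom → -7; maximin = -1.
Column maxima: 1 → 6, 2 → 7, 3 → 3; minimax = 3.
-1 ≠ 3, so there is no saddle point; optimal play is mixed.
Middle is strictly dominated by Top, so Row never plays it.
2 is strictly dominated by 3 (it gives Row strictly more in every row), so Column never plays it.
On the remaining 2×2 (Top, Bottom vs 1, 3):
Let Row play Top with probability p. Expected payoff against 1: (-1)p + 6(1−p) = −7p + 6; against 3: 3p + (-7)(1−p) = 10p − 7.
Setting these equal: −7p + 6 = 10p − 7 ⇒ −17p = -13 ⇒ p = 13/17, and the value is (-7)·(13/17) + 6 = 11/17.
For Column: with q = P(1), equating Top's and Bottom's payoffs gives −4q + 3 = 13q − 7 ⇒ q = 10/17.

11/17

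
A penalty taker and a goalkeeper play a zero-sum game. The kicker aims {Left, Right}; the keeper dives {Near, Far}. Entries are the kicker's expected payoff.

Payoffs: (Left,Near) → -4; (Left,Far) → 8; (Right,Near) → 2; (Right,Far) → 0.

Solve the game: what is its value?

Row minima: Left → -4, Right → 0; maximin = 0.
Column maxima: Near → 2, Far → 8; minimax = 2.
0 ≠ 2, so there is no saddle point; optimal play is mixed.
Let the kicker play Left with probability p. Expected payoff against Near: (-4)p + 2(1−p) = −6p + 2; against Far: 8p + 0(1−p) = 8p.
Setting these equal: −6p + 2 = 8p ⇒ −14p = -2 ⇒ p = 1/7, and the value is (-6)·(1/7) + 2 = 8/7.
For the keeper: with q = P(Near), equating Left's and Right's payoffs gives −12q + 8 = 2q ⇒ q = 4/7.

8/7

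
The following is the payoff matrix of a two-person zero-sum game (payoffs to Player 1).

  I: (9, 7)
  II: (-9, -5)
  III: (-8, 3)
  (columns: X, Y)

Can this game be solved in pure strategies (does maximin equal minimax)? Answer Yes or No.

Yes

Row minima: I → 7, II → -9, III → -8; maximin = 7.
Column maxima: X → 9, Y → 7; minimax = 7.
maximin = minimax = 7, so a saddle point exists.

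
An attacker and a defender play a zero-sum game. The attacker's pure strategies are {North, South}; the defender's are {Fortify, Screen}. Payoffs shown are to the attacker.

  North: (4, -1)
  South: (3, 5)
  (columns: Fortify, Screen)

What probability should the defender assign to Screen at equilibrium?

Row minima: North → -1, South → 3; maximin = 3.
Column maxima: Fortify → 4, Screen → 5; minimax = 4.
3 ≠ 4, so there is no saddle point; optimal play is mixed.
Let the attacker play North with probability p. Expected payoff against Fortify: 4p + 3(1−p) = p + 3; against Screen: (-1)p + 5(1−p) = −6p + 5.
Setting these equal: p + 3 = −6p + 5 ⇒ 7p = 2 ⇒ p = 2/7, and the value is (1)·(2/7) + 3 = 23/7.
For the defender: with q = P(Fortify), equating North's and South's payoffs gives 5q − 1 = −2q + 5 ⇒ q = 6/7.

1/7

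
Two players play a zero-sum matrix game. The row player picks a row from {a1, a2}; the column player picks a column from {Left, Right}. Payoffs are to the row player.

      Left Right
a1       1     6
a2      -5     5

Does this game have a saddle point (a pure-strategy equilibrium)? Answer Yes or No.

Yes

Row minima: a1 → 1, a2 → -5; maximin = 1.
Column maxima: Left → 1, Right → 6; minimax = 1.
maximin = minimax = 1, so a saddle point exists.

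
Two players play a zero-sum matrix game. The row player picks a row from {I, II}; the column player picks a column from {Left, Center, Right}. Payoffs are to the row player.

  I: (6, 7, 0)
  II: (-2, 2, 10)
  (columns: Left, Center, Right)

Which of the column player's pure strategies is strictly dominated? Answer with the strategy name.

Left holds the row player's payoff strictly below Center in every row: 6 < 7, -2 < 2.
So Center is strictly dominated for the column player.

Center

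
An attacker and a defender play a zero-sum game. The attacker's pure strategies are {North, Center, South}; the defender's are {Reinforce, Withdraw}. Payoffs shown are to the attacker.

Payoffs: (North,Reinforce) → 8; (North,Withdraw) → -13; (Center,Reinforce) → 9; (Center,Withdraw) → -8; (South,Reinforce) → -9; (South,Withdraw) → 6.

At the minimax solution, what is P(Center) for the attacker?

Row minima: North → -13, Center → -8, South → -9; maximin = -8.
Column maxima: Reinforce → 9, Withdraw → 6; minimax = 6.
-8 ≠ 6, so there is no saddle point; optimal play is mixed.
North is strictly dominated by Center, so the attacker never plays it.
On the remaining 2×2 (Center, South vs Reinforce, Withdraw):
Let the attacker play Center with probability p. Expected payoff against Reinforce: 9p + (-9)(1−p) = 18p − 9; against Withdraw: (-8)p + 6(1−p) = −14p + 6.
Setting these equal: 18p − 9 = −14p + 6 ⇒ 32p = 15 ⇒ p = 15/32, and the value is (18)·(15/32) − 9 = -9/16.
For the defender: with q = P(Reinforce), equating Center's and South's payoffs gives 17q − 8 = −15q + 6 ⇒ q = 7/16.

15/32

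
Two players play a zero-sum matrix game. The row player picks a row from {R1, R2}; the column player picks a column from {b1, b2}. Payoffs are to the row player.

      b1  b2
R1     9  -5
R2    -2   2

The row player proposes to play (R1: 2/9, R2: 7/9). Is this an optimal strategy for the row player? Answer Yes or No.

Yes

Against b1 this mix gives (2/9)·9 + (7/9)·(-2) = 4/9.
Against b2 this mix gives (2/9)·(-5) + (7/9)·2 = 4/9.
All of the column player's active replies (b1, b2) yield 4/9, and no column does worse for the row player. The mix makes the column player indifferent and guarantees 4/9, so it is optimal.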